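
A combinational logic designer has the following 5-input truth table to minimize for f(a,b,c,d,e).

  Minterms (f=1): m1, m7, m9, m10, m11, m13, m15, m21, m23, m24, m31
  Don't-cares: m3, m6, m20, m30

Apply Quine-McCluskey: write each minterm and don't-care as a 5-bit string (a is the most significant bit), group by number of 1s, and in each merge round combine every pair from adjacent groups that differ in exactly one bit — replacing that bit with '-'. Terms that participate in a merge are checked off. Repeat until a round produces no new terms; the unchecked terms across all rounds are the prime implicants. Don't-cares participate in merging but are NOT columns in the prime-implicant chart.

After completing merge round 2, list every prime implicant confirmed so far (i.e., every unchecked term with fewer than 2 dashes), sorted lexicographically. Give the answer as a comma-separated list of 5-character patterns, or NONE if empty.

0011-, 0101-, 101-1, 1010-, 11000, 1111-

Round 0: 00001✓ 00011✓ 00110✓ 00111✓ 01001✓ 01010✓ 01011✓ 01101✓ 01111✓ 10100✓ 10101✓ 10111✓ 11000 11110✓ 11111✓
Round 1: -0111✓ -1111✓ 0-001✓ 0-011✓ 0-111✓ 00-11✓ 000-1✓ 0011- 01-01✓ 01-11✓ 010-1✓ 0101- 011-1✓ 1-111✓ 101-1 1010- 1111-
Round 2: --111 0--11 0-0-1 01--1
PIs = {--111, 0--11, 0-0-1, 0011-, 01--1, 0101-, 101-1, 1010-, 11000, 1111-}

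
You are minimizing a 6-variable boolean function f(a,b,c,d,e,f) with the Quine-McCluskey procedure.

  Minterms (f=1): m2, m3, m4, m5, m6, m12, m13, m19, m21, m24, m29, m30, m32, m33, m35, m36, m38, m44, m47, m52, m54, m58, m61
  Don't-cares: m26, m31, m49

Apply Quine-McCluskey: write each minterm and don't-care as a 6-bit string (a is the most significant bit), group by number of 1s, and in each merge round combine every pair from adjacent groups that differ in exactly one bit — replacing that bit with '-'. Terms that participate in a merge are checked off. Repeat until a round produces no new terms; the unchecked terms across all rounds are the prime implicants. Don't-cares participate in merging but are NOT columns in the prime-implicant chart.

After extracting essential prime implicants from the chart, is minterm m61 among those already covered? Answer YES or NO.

[col 0] 000010*, 000011*, 000100*, 000101*, 000110*, 001100*, 001101*, 010011*, 010101*, 011000*, 011010*, 011101*, 011110*, 011111*, 100000*, 100001*, 100011*, 100100*, 100110*, 101100*, 101111, 110001*, 110100*, 110110*, 111010*, 111101*
[col 1] -00011, -00100*, -00110*, -01100*, -11010, -11101, 0-0011, 0-0101*, 0-1101*, 00-100*, 00-101*, 000-10, 00001-, 0001-0*, 00010-*, 00110-*, 01-101*, 011-10, 0110-0, 0111-1, 01111-, 1-0001, 1-0100*, 1-0110*, 10-100*, 100-00, 1000-1, 10000-, 1001-0*, 1101-0*
[col 2] -0-100, -001-0, 0--101, 00-10-, 1-01-0
Prime implicants: -0-100, -00011, -001-0, -11010, -11101, 0--101, 0-0011, 00-10-, 000-10, 00001-, 011-10, 0110-0, 0111-1, 01111-, 1-0001, 1-01-0, 100-00, 1000-1, 10000-, 101111
PI chart (minterm → PIs covering it):
  2 | 000-10,00001-
  3 | -00011,0-0011,00001-
  4 | -0-100,-001-0,00-10-
  5 | 0--101,00-10-
  6 | -001-0,000-10
  12 | -0-100,00-10-
  13 | 0--101,00-10-
  19 | 0-0011  (sole → essential)
  21 | 0--101  (sole → essential)
  24 | 0110-0  (sole → essential)
  29 | -11101,0--101,0111-1
  30 | 011-10,01111-
  32 | 100-00,10000-
  33 | 1-0001,1000-1,10000-
  35 | -00011,1000-1
  36 | -0-100,-001-0,1-01-0,100-00
  38 | -001-0,1-01-0
  44 | -0-100  (sole → essential)
  47 | 101111  (sole → essential)
  52 | 1-01-0  (sole → essential)
  54 | 1-01-0  (sole → essential)
  58 | -11010  (sole → essential)
  61 | -11101  (sole → essential)
Essential prime implicants: -0-100, -11010, -11101, 0--101, 0-0011, 0110-0, 1-01-0, 101111

YES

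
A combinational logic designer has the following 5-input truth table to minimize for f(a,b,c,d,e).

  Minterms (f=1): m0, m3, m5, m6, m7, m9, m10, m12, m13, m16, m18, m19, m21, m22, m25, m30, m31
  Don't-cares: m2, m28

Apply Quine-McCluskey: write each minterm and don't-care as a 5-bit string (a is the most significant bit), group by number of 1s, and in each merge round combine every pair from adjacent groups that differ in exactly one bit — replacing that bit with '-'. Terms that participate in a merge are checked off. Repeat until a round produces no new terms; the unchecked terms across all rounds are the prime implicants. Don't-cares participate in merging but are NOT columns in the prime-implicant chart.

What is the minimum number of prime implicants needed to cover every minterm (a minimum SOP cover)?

9

size-2^0 implicants → 00000(✓)  00010(✓)  00011(✓)  00101(✓)  00110(✓)  00111(✓)  01001(✓)  01010(✓)  01100(✓)  01101(✓)  10000(✓)  10010(✓)  10011(✓)  10101(✓)  10110(✓)  11001(✓)  11100(✓)  11110(✓)  11111(✓)
size-2^1 implicants → -0000(✓)  -0010(✓)  -0011(✓)  -0101  -0110(✓)  -1001  -1100  0-010  0-101  00-10(✓)  00-11(✓)  000-0(✓)  0001-(✓)  001-1  0011-(✓)  01-01  0110-  1-110  10-10(✓)  100-0(✓)  1001-(✓)  111-0  1111-
size-2^2 implicants → -0-10  -00-0  -001-  00-1-
Unchecked terms (primes): -0-10, -00-0, -001-, -0101, -1001, -1100, 0-010, 0-101, 00-1-, 001-1, 01-01, 0110-, 1-110, 111-0, 1111-
Minterm coverage:
  m0 ⊆ -00-0 [E]
  m3 ⊆ -001-,00-1-
  m5 ⊆ -0101,0-101,001-1
  m6 ⊆ -0-10,00-1-
  m7 ⊆ 00-1-,001-1
  m9 ⊆ -1001,01-01
  m10 ⊆ 0-010 [E]
  m12 ⊆ -1100,0110-
  m13 ⊆ 0-101,01-01,0110-
  m16 ⊆ -00-0 [E]
  m18 ⊆ -0-10,-00-0,-001-
  m19 ⊆ -001- [E]
  m21 ⊆ -0101 [E]
  m22 ⊆ -0-10,1-110
  m25 ⊆ -1001 [E]
  m30 ⊆ 1-110,111-0,1111-
  m31 ⊆ 1111- [E]
E = {-00-0, -001-, -0101, -1001, 0-010, 1111-}
Petrick residual → -0-10, 00-1-, 0110-
Cover = b'de' + b'c'e' + b'c'd + b'cd'e + bc'd'e + a'c'de' + a'b'd + a'bcd' + abcd  |cover|=9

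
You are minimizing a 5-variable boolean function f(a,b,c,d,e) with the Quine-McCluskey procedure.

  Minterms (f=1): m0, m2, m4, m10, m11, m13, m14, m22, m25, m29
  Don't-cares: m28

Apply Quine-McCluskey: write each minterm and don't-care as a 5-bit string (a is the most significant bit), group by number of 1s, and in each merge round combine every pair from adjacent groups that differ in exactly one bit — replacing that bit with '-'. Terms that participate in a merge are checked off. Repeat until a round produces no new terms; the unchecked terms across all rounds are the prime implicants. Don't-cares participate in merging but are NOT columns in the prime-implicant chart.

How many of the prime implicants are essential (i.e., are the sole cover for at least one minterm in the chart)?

size-2^0 implicants → 00000(✓)  00010(✓)  00100(✓)  01010(✓)  01011(✓)  01101(✓)  01110(✓)  10110  11001(✓)  11100(✓)  11101(✓)
size-2^1 implicants → -1101  0-010  00-00  000-0  01-10  0101-  11-01  1110-
Unchecked terms (primes): -1101, 0-010, 00-00, 000-0, 01-10, 0101-, 10110, 11-01, 1110-
Minterm coverage:
  m0 ⊆ 00-00,000-0
  m2 ⊆ 0-010,000-0
  m4 ⊆ 00-00 [E]
  m10 ⊆ 0-010,01-10,0101-
  m11 ⊆ 0101- [E]
  m13 ⊆ -1101 [E]
  m14 ⊆ 01-10 [E]
  m22 ⊆ 10110 [E]
  m25 ⊆ 11-01 [E]
  m29 ⊆ -1101,11-01,1110-
E = {-1101, 00-00, 01-10, 0101-, 10110, 11-01}

6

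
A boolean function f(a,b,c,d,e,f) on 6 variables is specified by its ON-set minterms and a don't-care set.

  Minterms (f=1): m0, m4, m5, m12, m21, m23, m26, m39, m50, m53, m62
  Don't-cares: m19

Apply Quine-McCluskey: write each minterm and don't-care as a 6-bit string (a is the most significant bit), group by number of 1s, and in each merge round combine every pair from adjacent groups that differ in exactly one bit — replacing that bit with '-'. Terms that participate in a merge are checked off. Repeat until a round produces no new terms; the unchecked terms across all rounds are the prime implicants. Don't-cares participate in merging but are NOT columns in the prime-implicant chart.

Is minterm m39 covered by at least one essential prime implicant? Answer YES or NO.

Round 0: 000000✓ 000100✓ 000101✓ 001100✓ 010011✓ 010101✓ 010111✓ 011010 100111 110010 110101✓ 111110
Round 1: -10101 0-0101 00-100 000-00 00010- 010-11 0101-1
PIs = {-10101, 0-0101, 00-100, 000-00, 00010-, 010-11, 0101-1, 011010, 100111, 110010, 111110}
Coverage chart:
  m0: 000-00 ←essential
  m4: 00-100,000-00,00010-
  m5: 0-0101,00010-
  m12: 00-100 ←essential
  m21: -10101,0-0101,0101-1
  m23: 010-11,0101-1
  m26: 011010 ←essential
  m39: 100111 ←essential
  m50: 110010 ←essential
  m53: -10101 ←essential
  m62: 111110 ←essential
Essential: -10101, 00-100, 000-00, 011010, 100111, 110010, 111110

YES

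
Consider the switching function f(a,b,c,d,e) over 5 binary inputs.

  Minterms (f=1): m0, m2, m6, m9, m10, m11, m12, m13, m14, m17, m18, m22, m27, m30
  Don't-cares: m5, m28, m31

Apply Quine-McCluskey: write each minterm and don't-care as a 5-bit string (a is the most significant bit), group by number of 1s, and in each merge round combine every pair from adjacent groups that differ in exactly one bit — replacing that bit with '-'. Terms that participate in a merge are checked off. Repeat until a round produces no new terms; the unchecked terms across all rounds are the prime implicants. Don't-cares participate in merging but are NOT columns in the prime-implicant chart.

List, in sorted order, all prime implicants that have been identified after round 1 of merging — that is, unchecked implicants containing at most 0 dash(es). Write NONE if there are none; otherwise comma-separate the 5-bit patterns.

Round 0: 00000✓ 00010✓ 00101✓ 00110✓ 01001✓ 01010✓ 01011✓ 01100✓ 01101✓ 01110✓ 10001 10010✓ 10110✓ 11011✓ 11100✓ 11110✓ 11111✓
Round 1: -0010✓ -0110✓ -1011 -1100✓ -1110✓ 0-010✓ 0-101 0-110✓ 00-10✓ 000-0 01-01 01-10✓ 010-1 0101- 011-0✓ 0110- 1-110✓ 10-10✓ 11-11 111-0✓ 1111-
Round 2: --110 -0-10 -11-0 0--10
PIs = {--110, -0-10, -1011, -11-0, 0--10, 0-101, 000-0, 01-01, 010-1, 0101-, 0110-, 10001, 11-11, 1111-}

10001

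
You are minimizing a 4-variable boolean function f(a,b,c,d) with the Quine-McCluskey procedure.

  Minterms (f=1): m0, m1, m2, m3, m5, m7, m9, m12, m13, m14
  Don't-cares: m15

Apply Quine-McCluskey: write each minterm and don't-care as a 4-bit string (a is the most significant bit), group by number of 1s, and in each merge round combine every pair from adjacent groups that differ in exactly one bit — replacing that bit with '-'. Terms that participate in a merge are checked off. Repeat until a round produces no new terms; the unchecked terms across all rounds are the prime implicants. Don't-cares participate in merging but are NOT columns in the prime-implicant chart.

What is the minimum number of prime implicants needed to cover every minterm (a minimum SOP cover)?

size-2^0 implicants → 0000(✓)  0001(✓)  0010(✓)  0011(✓)  0101(✓)  0111(✓)  1001(✓)  1100(✓)  1101(✓)  1110(✓)  1111(✓)
size-2^1 implicants → -001(✓)  -101(✓)  -111(✓)  0-01(✓)  0-11(✓)  00-0(✓)  00-1(✓)  000-(✓)  001-(✓)  01-1(✓)  1-01(✓)  11-0(✓)  11-1(✓)  110-(✓)  111-(✓)
size-2^2 implicants → --01  -1-1  0--1  00--  11--
Unchecked terms (primes): --01, -1-1, 0--1, 00--, 11--
Minterm coverage:
  m0 ⊆ 00-- [E]
  m1 ⊆ --01,0--1,00--
  m2 ⊆ 00-- [E]
  m3 ⊆ 0--1,00--
  m5 ⊆ --01,-1-1,0--1
  m7 ⊆ -1-1,0--1
  m9 ⊆ --01 [E]
  m12 ⊆ 11-- [E]
  m13 ⊆ --01,-1-1,11--
  m14 ⊆ 11-- [E]
E = {--01, 00--, 11--}
Petrick residual → -1-1
Cover = c'd + bd + a'b' + ab  |cover|=4

4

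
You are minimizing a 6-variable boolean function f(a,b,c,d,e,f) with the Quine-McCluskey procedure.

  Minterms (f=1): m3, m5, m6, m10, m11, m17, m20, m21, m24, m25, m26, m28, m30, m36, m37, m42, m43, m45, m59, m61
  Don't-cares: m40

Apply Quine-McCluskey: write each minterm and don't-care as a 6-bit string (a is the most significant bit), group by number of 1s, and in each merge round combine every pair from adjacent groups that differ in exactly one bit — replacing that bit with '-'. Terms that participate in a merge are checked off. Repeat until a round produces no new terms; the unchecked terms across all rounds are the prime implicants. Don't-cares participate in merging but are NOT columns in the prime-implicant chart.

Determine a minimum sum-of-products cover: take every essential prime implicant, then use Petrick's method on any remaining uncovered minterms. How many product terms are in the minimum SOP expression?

10

[col 0] 000011*, 000101*, 000110, 001010*, 001011*, 010001*, 010100*, 010101*, 011000*, 011001*, 011010*, 011100*, 011110*, 100100*, 100101*, 101000*, 101010*, 101011*, 101101*, 111011*, 111101*
[col 1] -00101, -01010*, -01011*, 0-0101, 0-1010, 00-011, 00101-*, 01-001, 01-100, 010-01, 01010-, 011-00*, 011-10*, 0110-0*, 01100-, 0111-0*, 1-1011, 1-1101, 10-101, 10010-, 1010-0, 10101-*
[col 2] -0101-, 011--0
Prime implicants: -00101, -0101-, 0-0101, 0-1010, 00-011, 000110, 01-001, 01-100, 010-01, 01010-, 011--0, 01100-, 1-1011, 1-1101, 10-101, 10010-, 1010-0
PI chart (minterm → PIs covering it):
  3 | 00-011  (sole → essential)
  5 | -00101,0-0101
  6 | 000110  (sole → essential)
  10 | -0101-,0-1010
  11 | -0101-,00-011
  17 | 01-001,010-01
  20 | 01-100,01010-
  21 | 0-0101,010-01,01010-
  24 | 011--0,01100-
  25 | 01-001,01100-
  26 | 0-1010,011--0
  28 | 01-100,011--0
  30 | 011--0  (sole → essential)
  36 | 10010-  (sole → essential)
  37 | -00101,10-101,10010-
  42 | -0101-,1010-0
  43 | -0101-,1-1011
  45 | 1-1101,10-101
  59 | 1-1011  (sole → essential)
  61 | 1-1101  (sole → essential)
Essential prime implicants: 00-011, 000110, 011--0, 1-1011, 1-1101, 10010-
Petrick residual → -00101, -0101-, 01-001, 01010-
Minimum SOP uses 10 PIs: b'c'de'f + b'cd'e + a'b'd'ef + a'b'c'def' + a'bd'e'f + a'bc'de' + a'bcf' + acd'ef + acde'f + ab'c'de'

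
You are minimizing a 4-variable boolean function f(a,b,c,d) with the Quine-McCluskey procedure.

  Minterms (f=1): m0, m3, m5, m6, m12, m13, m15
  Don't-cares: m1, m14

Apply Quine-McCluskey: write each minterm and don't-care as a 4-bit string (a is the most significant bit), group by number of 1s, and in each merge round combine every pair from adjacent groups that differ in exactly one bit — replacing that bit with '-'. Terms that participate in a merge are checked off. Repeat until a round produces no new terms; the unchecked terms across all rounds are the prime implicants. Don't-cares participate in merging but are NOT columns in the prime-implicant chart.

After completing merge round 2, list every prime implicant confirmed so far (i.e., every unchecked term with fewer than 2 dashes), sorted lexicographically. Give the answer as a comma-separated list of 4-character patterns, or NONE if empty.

-101, -110, 0-01, 00-1, 000-

size-2^0 implicants → 0000(✓)  0001(✓)  0011(✓)  0101(✓)  0110(✓)  1100(✓)  1101(✓)  1110(✓)  1111(✓)
size-2^1 implicants → -101  -110  0-01  00-1  000-  11-0(✓)  11-1(✓)  110-(✓)  111-(✓)
size-2^2 implicants → 11--
Unchecked terms (primes): -101, -110, 0-01, 00-1, 000-, 11--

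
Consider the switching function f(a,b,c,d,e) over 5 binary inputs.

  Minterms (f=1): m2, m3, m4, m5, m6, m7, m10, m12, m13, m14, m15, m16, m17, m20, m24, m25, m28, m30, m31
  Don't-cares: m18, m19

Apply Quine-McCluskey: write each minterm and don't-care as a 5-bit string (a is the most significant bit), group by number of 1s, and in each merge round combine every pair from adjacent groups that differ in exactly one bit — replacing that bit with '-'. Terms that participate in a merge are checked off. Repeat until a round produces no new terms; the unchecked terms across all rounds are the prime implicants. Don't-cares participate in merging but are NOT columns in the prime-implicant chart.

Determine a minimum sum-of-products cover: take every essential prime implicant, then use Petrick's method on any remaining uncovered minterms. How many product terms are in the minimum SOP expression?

[col 0] 00010*, 00011*, 00100*, 00101*, 00110*, 00111*, 01010*, 01100*, 01101*, 01110*, 01111*, 10000*, 10001*, 10010*, 10011*, 10100*, 11000*, 11001*, 11100*, 11110*, 11111*
[col 1] -0010*, -0011*, -0100*, -1100*, -1110*, -1111*, 0-010*, 0-100*, 0-101*, 0-110*, 0-111*, 00-10*, 00-11*, 0001-*, 001-0*, 001-1*, 0010-*, 0011-*, 01-10*, 011-0*, 011-1*, 0110-*, 0111-*, 1-000*, 1-001*, 1-100*, 10-00*, 100-0*, 100-1*, 1000-*, 1001-*, 11-00*, 1100-*, 111-0*, 1111-*
[col 2] --100, -001-, -11-0, -111-, 0--10, 0-1-0*, 0-1-1*, 0-10-*, 0-11-*, 00-1-, 001--*, 011--*, 1--00, 1-00-, 100--
[col 3] 0-1--
Prime implicants: --100, -001-, -11-0, -111-, 0--10, 0-1--, 00-1-, 1--00, 1-00-, 100--
PI chart (minterm → PIs covering it):
  2 | -001-,0--10,00-1-
  3 | -001-,00-1-
  4 | --100,0-1--
  5 | 0-1--  (sole → essential)
  6 | 0--10,0-1--,00-1-
  7 | 0-1--,00-1-
  10 | 0--10  (sole → essential)
  12 | --100,-11-0,0-1--
  13 | 0-1--  (sole → essential)
  14 | -11-0,-111-,0--10,0-1--
  15 | -111-,0-1--
  16 | 1--00,1-00-,100--
  17 | 1-00-,100--
  20 | --100,1--00
  24 | 1--00,1-00-
  25 | 1-00-  (sole → essential)
  28 | --100,-11-0,1--00
  30 | -11-0,-111-
  31 | -111-  (sole → essential)
Essential prime implicants: -111-, 0--10, 0-1--, 1-00-
Petrick residual → --100, -001-
Minimum SOP uses 6 PIs: cd'e' + b'c'd + bcd + a'de' + a'c + ac'd'

6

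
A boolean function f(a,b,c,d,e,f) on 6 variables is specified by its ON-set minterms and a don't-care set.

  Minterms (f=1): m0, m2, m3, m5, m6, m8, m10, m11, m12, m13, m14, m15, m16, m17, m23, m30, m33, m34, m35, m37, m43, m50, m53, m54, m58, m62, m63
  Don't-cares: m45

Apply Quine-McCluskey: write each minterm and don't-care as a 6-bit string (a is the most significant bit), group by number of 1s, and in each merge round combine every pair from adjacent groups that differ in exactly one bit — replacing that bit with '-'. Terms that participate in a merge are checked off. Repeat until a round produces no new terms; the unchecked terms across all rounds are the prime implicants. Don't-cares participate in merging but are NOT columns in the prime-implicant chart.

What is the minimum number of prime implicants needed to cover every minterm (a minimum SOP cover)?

13

Round 0: 000000✓ 000010✓ 000011✓ 000101✓ 000110✓ 001000✓ 001010✓ 001011✓ 001100✓ 001101✓ 001110✓ 001111✓ 010000✓ 010001✓ 010111 011110✓ 100001✓ 100010✓ 100011✓ 100101✓ 101011✓ 101101✓ 110010✓ 110101✓ 110110✓ 111010✓ 111110✓ 111111✓
Round 1: -00010✓ -00011✓ -00101✓ -01011✓ -01101✓ -11110 0-0000 0-1110 00-000✓ 00-010✓ 00-011✓ 00-101✓ 00-110✓ 000-10✓ 0000-0✓ 00001-✓ 001-00✓ 001-10✓ 001-11✓ 0010-0✓ 00101-✓ 0011-0✓ 0011-1✓ 00110-✓ 00111-✓ 01000- 1-0010 1-0101 10-011✓ 10-101✓ 100-01 1000-1 10001-✓ 11-010✓ 11-110✓ 110-10✓ 111-10✓ 11111-
Round 2: -0-011 -0-101 -0001- 00--10 00-0-0 00-01- 001--0 001-1- 0011-- 11--10
PIs = {-0-011, -0-101, -0001-, -11110, 0-0000, 0-1110, 00--10, 00-0-0, 00-01-, 001--0, 001-1-, 0011--, 01000-, 010111, 1-0010, 1-0101, 100-01, 1000-1, 11--10, 11111-}
Coverage chart:
  m0: 0-0000,00-0-0
  m2: -0001-,00--10,00-0-0,00-01-
  m3: -0-011,-0001-,00-01-
  m5: -0-101 ←essential
  m6: 00--10 ←essential
  m8: 00-0-0,001--0
  m10: 00--10,00-0-0,00-01-,001--0,001-1-
  m11: -0-011,00-01-,001-1-
  m12: 001--0,0011--
  m13: -0-101,0011--
  m14: 0-1110,00--10,001--0,001-1-,0011--
  m15: 001-1-,0011--
  m16: 0-0000,01000-
  m17: 01000- ←essential
  m23: 010111 ←essential
  m30: -11110,0-1110
  m33: 100-01,1000-1
  m34: -0001-,1-0010
  m35: -0-011,-0001-,1000-1
  m37: -0-101,1-0101,100-01
  m43: -0-011 ←essential
  m50: 1-0010,11--10
  m53: 1-0101 ←essential
  m54: 11--10 ←essential
  m58: 11--10 ←essential
  m62: -11110,11--10,11111-
  m63: 11111- ←essential
Essential: -0-011, -0-101, 00--10, 01000-, 010111, 1-0101, 11--10, 11111-
Petrick residual → -0001-, -11110, 00-0-0, 0011--, 100-01
Min cover (13 terms): b'd'ef + b'de'f + b'c'd'e + bcdef' + a'b'ef' + a'b'd'f' + a'b'cd + a'bc'd'e' + a'bc'def + ac'de'f + ab'c'e'f + abef' + abcde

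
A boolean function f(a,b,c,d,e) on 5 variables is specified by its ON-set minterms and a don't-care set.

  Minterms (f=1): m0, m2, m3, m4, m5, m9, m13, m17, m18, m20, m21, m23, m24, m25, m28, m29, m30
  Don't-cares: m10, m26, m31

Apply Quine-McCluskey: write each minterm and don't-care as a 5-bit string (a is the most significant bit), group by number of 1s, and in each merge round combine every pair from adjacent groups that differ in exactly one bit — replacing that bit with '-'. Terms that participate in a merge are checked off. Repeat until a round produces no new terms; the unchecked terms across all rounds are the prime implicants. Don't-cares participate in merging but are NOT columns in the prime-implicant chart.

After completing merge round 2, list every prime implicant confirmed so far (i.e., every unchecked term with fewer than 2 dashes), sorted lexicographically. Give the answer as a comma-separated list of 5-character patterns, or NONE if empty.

Round 0: 00000✓ 00010✓ 00011✓ 00100✓ 00101✓ 01001✓ 01010✓ 01101✓ 10001✓ 10010✓ 10100✓ 10101✓ 10111✓ 11000✓ 11001✓ 11010✓ 11100✓ 11101✓ 11110✓ 11111✓
Round 1: -0010✓ -0100✓ -0101✓ -1001✓ -1010✓ -1101✓ 0-010✓ 0-101✓ 00-00 000-0 0001- 0010-✓ 01-01✓ 1-001✓ 1-010✓ 1-100✓ 1-101✓ 1-111✓ 10-01✓ 101-1✓ 1010-✓ 11-00✓ 11-01✓ 11-10✓ 110-0✓ 1100-✓ 111-0✓ 111-1✓ 1110-✓ 1111-✓
Round 2: --010 --101 -010- -1-01 1--01 1-1-1 1-10- 11--0 11-0- 111--
PIs = {--010, --101, -010-, -1-01, 00-00, 000-0, 0001-, 1--01, 1-1-1, 1-10-, 11--0, 11-0-, 111--}

00-00, 000-0, 0001-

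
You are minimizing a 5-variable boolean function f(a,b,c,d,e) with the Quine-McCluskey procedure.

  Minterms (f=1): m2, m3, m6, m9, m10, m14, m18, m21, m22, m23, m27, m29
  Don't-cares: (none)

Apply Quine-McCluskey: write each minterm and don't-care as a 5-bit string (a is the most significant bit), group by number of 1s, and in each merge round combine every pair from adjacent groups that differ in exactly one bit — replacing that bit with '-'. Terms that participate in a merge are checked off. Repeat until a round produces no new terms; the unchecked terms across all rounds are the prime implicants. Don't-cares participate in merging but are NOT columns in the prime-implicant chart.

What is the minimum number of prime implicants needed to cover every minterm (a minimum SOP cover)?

7

Round 0: 00010✓ 00011✓ 00110✓ 01001 01010✓ 01110✓ 10010✓ 10101✓ 10110✓ 10111✓ 11011 11101✓
Round 1: -0010✓ -0110✓ 0-010✓ 0-110✓ 00-10✓ 0001- 01-10✓ 1-101 10-10✓ 101-1 1011-
Round 2: -0-10 0--10
PIs = {-0-10, 0--10, 0001-, 01001, 1-101, 101-1, 1011-, 11011}
Coverage chart:
  m2: -0-10,0--10,0001-
  m3: 0001- ←essential
  m6: -0-10,0--10
  m9: 01001 ←essential
  m10: 0--10 ←essential
  m14: 0--10 ←essential
  m18: -0-10 ←essential
  m21: 1-101,101-1
  m22: -0-10,1011-
  m23: 101-1,1011-
  m27: 11011 ←essential
  m29: 1-101 ←essential
Essential: -0-10, 0--10, 0001-, 01001, 1-101, 11011
Petrick residual → 101-1
Min cover (7 terms): b'de' + a'de' + a'b'c'd + a'bc'd'e + acd'e + ab'ce + abc'de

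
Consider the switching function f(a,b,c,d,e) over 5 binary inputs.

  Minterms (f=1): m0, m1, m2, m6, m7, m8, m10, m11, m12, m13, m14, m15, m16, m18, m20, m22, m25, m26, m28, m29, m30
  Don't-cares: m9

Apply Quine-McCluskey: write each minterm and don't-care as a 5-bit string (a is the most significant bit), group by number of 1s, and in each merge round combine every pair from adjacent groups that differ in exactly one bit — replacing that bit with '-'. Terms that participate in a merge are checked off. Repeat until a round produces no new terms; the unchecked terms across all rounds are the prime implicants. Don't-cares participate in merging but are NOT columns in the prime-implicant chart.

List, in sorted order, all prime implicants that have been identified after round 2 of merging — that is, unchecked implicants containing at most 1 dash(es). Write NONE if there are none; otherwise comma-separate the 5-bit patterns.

[col 0] 00000*, 00001*, 00010*, 00110*, 00111*, 01000*, 01001*, 01010*, 01011*, 01100*, 01101*, 01110*, 01111*, 10000*, 10010*, 10100*, 10110*, 11001*, 11010*, 11100*, 11101*, 11110*
[col 1] -0000*, -0010*, -0110*, -1001*, -1010*, -1100*, -1101*, -1110*, 0-000*, 0-001*, 0-010*, 0-110*, 0-111*, 00-10*, 000-0*, 0000-*, 0011-*, 01-00*, 01-01*, 01-10*, 01-11*, 010-0*, 010-1*, 0100-*, 0101-*, 011-0*, 011-1*, 0110-*, 0111-*, 1-010*, 1-100*, 1-110*, 10-00*, 10-10*, 100-0*, 101-0*, 11-01*, 11-10*, 111-0*, 1110-*
[col 2] --010*, --110*, -0-10*, -00-0, -1-01, -1-10*, -11-0, -110-, 0--10*, 0-0-0, 0-00-, 0-11-, 01--0*, 01--1*, 01-0-*, 01-1-*, 010--*, 011--*, 1--10*, 1-1-0, 10--0
[col 3] ---10, 01---
Prime implicants: ---10, -00-0, -1-01, -11-0, -110-, 0-0-0, 0-00-, 0-11-, 01---, 1-1-0, 10--0

NONE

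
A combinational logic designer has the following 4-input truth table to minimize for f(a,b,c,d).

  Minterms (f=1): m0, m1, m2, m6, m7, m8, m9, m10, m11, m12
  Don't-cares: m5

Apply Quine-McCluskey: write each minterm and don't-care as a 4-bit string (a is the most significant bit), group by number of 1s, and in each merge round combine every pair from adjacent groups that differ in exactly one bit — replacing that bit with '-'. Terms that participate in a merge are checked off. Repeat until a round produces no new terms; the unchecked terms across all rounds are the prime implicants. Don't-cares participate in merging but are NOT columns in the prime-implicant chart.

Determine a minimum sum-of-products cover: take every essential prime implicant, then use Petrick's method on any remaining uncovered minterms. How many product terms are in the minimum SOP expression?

5

Round 0: 0000✓ 0001✓ 0010✓ 0101✓ 0110✓ 0111✓ 1000✓ 1001✓ 1010✓ 1011✓ 1100✓
Round 1: -000✓ -001✓ -010✓ 0-01 0-10 00-0✓ 000-✓ 01-1 011- 1-00 10-0✓ 10-1✓ 100-✓ 101-✓
Round 2: -0-0 -00- 10--
PIs = {-0-0, -00-, 0-01, 0-10, 01-1, 011-, 1-00, 10--}
Coverage chart:
  m0: -0-0,-00-
  m1: -00-,0-01
  m2: -0-0,0-10
  m6: 0-10,011-
  m7: 01-1,011-
  m8: -0-0,-00-,1-00,10--
  m9: -00-,10--
  m10: -0-0,10--
  m11: 10-- ←essential
  m12: 1-00 ←essential
Essential: 1-00, 10--
Petrick residual → -0-0, -00-, 011-
Min cover (5 terms): b'd' + b'c' + a'bc + ac'd' + ab'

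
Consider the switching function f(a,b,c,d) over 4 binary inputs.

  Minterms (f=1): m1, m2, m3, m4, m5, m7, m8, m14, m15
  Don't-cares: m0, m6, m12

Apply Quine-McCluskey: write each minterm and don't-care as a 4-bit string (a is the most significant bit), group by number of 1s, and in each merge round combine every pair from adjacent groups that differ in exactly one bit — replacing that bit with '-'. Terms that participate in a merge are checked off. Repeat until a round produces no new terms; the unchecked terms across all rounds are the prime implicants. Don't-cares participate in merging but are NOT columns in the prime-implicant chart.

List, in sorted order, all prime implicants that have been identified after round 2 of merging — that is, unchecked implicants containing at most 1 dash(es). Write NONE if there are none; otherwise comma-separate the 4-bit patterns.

NONE

Round 0: 0000✓ 0001✓ 0010✓ 0011✓ 0100✓ 0101✓ 0110✓ 0111✓ 1000✓ 1100✓ 1110✓ 1111✓
Round 1: -000✓ -100✓ -110✓ -111✓ 0-00✓ 0-01✓ 0-10✓ 0-11✓ 00-0✓ 00-1✓ 000-✓ 001-✓ 01-0✓ 01-1✓ 010-✓ 011-✓ 1-00✓ 11-0✓ 111-✓
Round 2: --00 -1-0 -11- 0--0✓ 0--1✓ 0-0-✓ 0-1-✓ 00--✓ 01--✓
Round 3: 0---
PIs = {--00, -1-0, -11-, 0---}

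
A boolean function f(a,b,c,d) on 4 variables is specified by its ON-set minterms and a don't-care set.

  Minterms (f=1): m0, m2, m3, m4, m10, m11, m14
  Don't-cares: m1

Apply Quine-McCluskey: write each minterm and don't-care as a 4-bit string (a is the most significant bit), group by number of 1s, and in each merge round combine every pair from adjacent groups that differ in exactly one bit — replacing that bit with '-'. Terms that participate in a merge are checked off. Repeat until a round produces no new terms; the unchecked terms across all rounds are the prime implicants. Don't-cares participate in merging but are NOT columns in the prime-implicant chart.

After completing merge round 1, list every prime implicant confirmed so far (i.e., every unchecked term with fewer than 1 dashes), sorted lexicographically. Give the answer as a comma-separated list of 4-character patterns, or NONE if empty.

NONE

[col 0] 0000*, 0001*, 0010*, 0011*, 0100*, 1010*, 1011*, 1110*
[col 1] -010*, -011*, 0-00, 00-0*, 00-1*, 000-*, 001-*, 1-10, 101-*
[col 2] -01-, 00--
Prime implicants: -01-, 0-00, 00--, 1-10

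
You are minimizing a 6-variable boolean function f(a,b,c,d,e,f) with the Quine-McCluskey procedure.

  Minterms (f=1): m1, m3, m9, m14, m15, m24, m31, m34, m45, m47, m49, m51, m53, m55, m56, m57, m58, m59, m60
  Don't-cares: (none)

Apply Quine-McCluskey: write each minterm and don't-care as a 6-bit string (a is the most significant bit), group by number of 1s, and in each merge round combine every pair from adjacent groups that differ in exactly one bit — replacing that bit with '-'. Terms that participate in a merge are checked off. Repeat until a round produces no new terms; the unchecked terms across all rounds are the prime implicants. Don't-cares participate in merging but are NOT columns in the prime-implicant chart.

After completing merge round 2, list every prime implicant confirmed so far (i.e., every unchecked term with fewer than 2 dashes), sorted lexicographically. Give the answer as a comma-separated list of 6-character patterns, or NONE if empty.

-01111, -11000, 0-1111, 00-001, 0000-1, 00111-, 100010, 1011-1, 111-00

size-2^0 implicants → 000001(✓)  000011(✓)  001001(✓)  001110(✓)  001111(✓)  011000(✓)  011111(✓)  100010  101101(✓)  101111(✓)  110001(✓)  110011(✓)  110101(✓)  110111(✓)  111000(✓)  111001(✓)  111010(✓)  111011(✓)  111100(✓)
size-2^1 implicants → -01111  -11000  0-1111  00-001  0000-1  00111-  1011-1  11-001(✓)  11-011(✓)  110-01(✓)  110-11(✓)  1100-1(✓)  1101-1(✓)  111-00  1110-0(✓)  1110-1(✓)  11100-(✓)  11101-(✓)
size-2^2 implicants → 11-0-1  110--1  1110--
Unchecked terms (primes): -01111, -11000, 0-1111, 00-001, 0000-1, 00111-, 100010, 1011-1, 11-0-1, 110--1, 111-00, 1110--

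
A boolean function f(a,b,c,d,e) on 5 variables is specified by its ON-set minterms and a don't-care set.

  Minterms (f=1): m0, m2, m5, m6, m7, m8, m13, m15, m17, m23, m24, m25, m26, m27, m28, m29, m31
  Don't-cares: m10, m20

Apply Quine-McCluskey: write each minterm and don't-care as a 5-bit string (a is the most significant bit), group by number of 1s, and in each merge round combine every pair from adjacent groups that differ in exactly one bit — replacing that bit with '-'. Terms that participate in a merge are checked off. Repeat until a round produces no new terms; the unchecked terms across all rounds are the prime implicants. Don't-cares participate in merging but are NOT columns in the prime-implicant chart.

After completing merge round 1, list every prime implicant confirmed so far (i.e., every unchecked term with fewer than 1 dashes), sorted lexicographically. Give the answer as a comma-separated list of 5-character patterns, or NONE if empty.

NONE

[col 0] 00000*, 00010*, 00101*, 00110*, 00111*, 01000*, 01010*, 01101*, 01111*, 10001*, 10100*, 10111*, 11000*, 11001*, 11010*, 11011*, 11100*, 11101*, 11111*
[col 1] -0111*, -1000*, -1010*, -1101*, -1111*, 0-000*, 0-010*, 0-101*, 0-111*, 00-10, 000-0*, 001-1*, 0011-, 010-0*, 011-1*, 1-001, 1-100, 1-111*, 11-00*, 11-01*, 11-11*, 110-0*, 110-1*, 1100-*, 1101-*, 111-1*, 1110-*
[col 2] --111, -10-0, -11-1, 0-0-0, 0-1-1, 11--1, 11-0-, 110--
Prime implicants: --111, -10-0, -11-1, 0-0-0, 0-1-1, 00-10, 0011-, 1-001, 1-100, 11--1, 11-0-, 110--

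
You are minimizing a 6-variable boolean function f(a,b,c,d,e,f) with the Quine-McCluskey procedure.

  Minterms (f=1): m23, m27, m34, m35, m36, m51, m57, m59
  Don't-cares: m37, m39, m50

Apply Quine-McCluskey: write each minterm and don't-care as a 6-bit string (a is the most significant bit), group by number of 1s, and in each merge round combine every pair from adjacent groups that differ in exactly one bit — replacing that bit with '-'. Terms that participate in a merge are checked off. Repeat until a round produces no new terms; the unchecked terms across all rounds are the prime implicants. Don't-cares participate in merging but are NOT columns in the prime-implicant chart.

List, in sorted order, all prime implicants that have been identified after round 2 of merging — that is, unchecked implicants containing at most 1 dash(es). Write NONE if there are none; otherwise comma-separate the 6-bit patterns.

[col 0] 010111, 011011*, 100010*, 100011*, 100100*, 100101*, 100111*, 110010*, 110011*, 111001*, 111011*
[col 1] -11011, 1-0010*, 1-0011*, 100-11, 10001-*, 1001-1, 10010-, 11-011, 11001-*, 1110-1
[col 2] 1-001-
Prime implicants: -11011, 010111, 1-001-, 100-11, 1001-1, 10010-, 11-011, 1110-1

-11011, 010111, 100-11, 1001-1, 10010-, 11-011, 1110-1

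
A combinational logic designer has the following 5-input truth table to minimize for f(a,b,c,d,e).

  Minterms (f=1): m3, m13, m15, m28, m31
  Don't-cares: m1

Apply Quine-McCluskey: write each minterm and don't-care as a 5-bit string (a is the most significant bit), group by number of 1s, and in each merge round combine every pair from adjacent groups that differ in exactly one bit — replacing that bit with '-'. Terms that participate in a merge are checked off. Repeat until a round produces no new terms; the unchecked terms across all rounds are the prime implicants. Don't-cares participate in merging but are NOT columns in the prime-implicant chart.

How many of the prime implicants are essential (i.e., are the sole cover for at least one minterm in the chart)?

4

Round 0: 00001✓ 00011✓ 01101✓ 01111✓ 11100 11111✓
Round 1: -1111 000-1 011-1
PIs = {-1111, 000-1, 011-1, 11100}
Coverage chart:
  m3: 000-1 ←essential
  m13: 011-1 ←essential
  m15: -1111,011-1
  m28: 11100 ←essential
  m31: -1111 ←essential
Essential: -1111, 000-1, 011-1, 11100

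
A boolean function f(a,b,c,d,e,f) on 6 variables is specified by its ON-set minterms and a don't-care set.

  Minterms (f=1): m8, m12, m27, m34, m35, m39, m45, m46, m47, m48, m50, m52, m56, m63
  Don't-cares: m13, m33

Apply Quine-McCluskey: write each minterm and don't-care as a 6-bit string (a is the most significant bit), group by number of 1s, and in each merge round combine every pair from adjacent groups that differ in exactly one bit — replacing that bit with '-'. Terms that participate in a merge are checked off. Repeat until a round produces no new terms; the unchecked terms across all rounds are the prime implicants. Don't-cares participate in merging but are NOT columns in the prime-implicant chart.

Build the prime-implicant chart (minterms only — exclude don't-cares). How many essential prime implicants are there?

[col 0] 001000*, 001100*, 001101*, 011011, 100001*, 100010*, 100011*, 100111*, 101101*, 101110*, 101111*, 110000*, 110010*, 110100*, 111000*, 111111*
[col 1] -01101, 001-00, 00110-, 1-0010, 1-1111, 10-111, 100-11, 1000-1, 10001-, 1011-1, 10111-, 11-000, 110-00, 1100-0
Prime implicants: -01101, 001-00, 00110-, 011011, 1-0010, 1-1111, 10-111, 100-11, 1000-1, 10001-, 1011-1, 10111-, 11-000, 110-00, 1100-0
PI chart (minterm → PIs covering it):
  8 | 001-00  (sole → essential)
  12 | 001-00,00110-
  27 | 011011  (sole → essential)
  34 | 1-0010,10001-
  35 | 100-11,1000-1,10001-
  39 | 10-111,100-11
  45 | -01101,1011-1
  46 | 10111-  (sole → essential)
  47 | 1-1111,10-111,1011-1,10111-
  48 | 11-000,110-00,1100-0
  50 | 1-0010,1100-0
  52 | 110-00  (sole → essential)
  56 | 11-000  (sole → essential)
  63 | 1-1111  (sole → essential)
Essential prime implicants: 001-00, 011011, 1-1111, 10111-, 11-000, 110-00

6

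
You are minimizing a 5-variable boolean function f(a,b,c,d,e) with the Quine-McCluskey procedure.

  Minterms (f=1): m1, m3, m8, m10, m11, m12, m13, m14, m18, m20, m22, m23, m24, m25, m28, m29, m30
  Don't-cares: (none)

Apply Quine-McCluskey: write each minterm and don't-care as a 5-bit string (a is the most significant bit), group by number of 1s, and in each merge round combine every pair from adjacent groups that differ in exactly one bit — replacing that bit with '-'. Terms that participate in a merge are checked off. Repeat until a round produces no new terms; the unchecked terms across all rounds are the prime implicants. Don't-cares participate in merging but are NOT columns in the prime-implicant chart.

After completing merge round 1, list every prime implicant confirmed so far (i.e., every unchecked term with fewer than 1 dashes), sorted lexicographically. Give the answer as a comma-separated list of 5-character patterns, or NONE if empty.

NONE

[col 0] 00001*, 00011*, 01000*, 01010*, 01011*, 01100*, 01101*, 01110*, 10010*, 10100*, 10110*, 10111*, 11000*, 11001*, 11100*, 11101*, 11110*
[col 1] -1000*, -1100*, -1101*, -1110*, 0-011, 000-1, 01-00*, 01-10*, 010-0*, 0101-, 011-0*, 0110-*, 1-100*, 1-110*, 10-10, 101-0*, 1011-, 11-00*, 11-01*, 1100-*, 111-0*, 1110-*
[col 2] -1-00, -11-0, -110-, 01--0, 1-1-0, 11-0-
Prime implicants: -1-00, -11-0, -110-, 0-011, 000-1, 01--0, 0101-, 1-1-0, 10-10, 1011-, 11-0-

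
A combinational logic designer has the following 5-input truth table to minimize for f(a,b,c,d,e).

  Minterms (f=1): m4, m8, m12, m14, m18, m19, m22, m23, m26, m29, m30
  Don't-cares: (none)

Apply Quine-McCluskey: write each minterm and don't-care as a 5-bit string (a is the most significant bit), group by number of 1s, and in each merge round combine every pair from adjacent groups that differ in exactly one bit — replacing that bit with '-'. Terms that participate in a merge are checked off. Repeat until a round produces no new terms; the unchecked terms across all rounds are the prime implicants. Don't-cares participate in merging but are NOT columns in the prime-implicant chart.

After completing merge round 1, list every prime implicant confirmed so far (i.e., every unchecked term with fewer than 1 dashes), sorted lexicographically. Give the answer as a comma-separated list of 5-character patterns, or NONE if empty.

11101

[col 0] 00100*, 01000*, 01100*, 01110*, 10010*, 10011*, 10110*, 10111*, 11010*, 11101, 11110*
[col 1] -1110, 0-100, 01-00, 011-0, 1-010*, 1-110*, 10-10*, 10-11*, 1001-*, 1011-*, 11-10*
[col 2] 1--10, 10-1-
Prime implicants: -1110, 0-100, 01-00, 011-0, 1--10, 10-1-, 11101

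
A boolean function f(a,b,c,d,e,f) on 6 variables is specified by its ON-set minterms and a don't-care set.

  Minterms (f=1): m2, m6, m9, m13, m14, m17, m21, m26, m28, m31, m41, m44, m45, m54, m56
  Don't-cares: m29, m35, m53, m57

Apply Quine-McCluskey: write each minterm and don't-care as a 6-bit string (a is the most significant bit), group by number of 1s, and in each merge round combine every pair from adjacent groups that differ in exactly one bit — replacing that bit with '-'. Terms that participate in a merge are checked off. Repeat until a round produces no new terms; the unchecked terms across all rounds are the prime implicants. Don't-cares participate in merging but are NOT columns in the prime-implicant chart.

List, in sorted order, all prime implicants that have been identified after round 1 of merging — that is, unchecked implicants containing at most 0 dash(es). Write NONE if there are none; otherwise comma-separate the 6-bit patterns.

Round 0: 000010✓ 000110✓ 001001✓ 001101✓ 001110✓ 010001✓ 010101✓ 011010 011100✓ 011101✓ 011111✓ 100011 101001✓ 101100✓ 101101✓ 110101✓ 110110 111000✓ 111001✓
Round 1: -01001✓ -01101✓ -10101 0-1101 00-110 000-10 001-01✓ 01-101 010-01 0111-1 01110- 1-1001 101-01✓ 10110- 11100-
Round 2: -01-01
PIs = {-01-01, -10101, 0-1101, 00-110, 000-10, 01-101, 010-01, 011010, 0111-1, 01110-, 1-1001, 100011, 10110-, 110110, 11100-}

011010, 100011, 110110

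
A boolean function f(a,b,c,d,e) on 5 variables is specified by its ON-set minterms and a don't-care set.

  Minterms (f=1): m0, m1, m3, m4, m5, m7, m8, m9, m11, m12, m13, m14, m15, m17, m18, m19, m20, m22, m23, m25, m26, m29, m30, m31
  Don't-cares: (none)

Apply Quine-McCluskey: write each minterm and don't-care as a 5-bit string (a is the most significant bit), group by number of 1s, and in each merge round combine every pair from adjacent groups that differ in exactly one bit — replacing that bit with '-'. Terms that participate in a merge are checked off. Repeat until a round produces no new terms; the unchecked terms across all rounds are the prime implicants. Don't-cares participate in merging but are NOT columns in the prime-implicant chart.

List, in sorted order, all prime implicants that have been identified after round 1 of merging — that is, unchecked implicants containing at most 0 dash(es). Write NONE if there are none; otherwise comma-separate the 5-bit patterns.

NONE

size-2^0 implicants → 00000(✓)  00001(✓)  00011(✓)  00100(✓)  00101(✓)  00111(✓)  01000(✓)  01001(✓)  01011(✓)  01100(✓)  01101(✓)  01110(✓)  01111(✓)  10001(✓)  10010(✓)  10011(✓)  10100(✓)  10110(✓)  10111(✓)  11001(✓)  11010(✓)  11101(✓)  11110(✓)  11111(✓)
size-2^1 implicants → -0001(✓)  -0011(✓)  -0100  -0111(✓)  -1001(✓)  -1101(✓)  -1110(✓)  -1111(✓)  0-000(✓)  0-001(✓)  0-011(✓)  0-100(✓)  0-101(✓)  0-111(✓)  00-00(✓)  00-01(✓)  00-11(✓)  000-1(✓)  0000-(✓)  001-1(✓)  0010-(✓)  01-00(✓)  01-01(✓)  01-11(✓)  010-1(✓)  0100-(✓)  011-0(✓)  011-1(✓)  0110-(✓)  0111-(✓)  1-001(✓)  1-010(✓)  1-110(✓)  1-111(✓)  10-10(✓)  10-11(✓)  100-1(✓)  1001-(✓)  101-0  1011-(✓)  11-01(✓)  11-10(✓)  111-1(✓)  1111-(✓)
size-2^2 implicants → --001  --111  -0-11  -00-1  -1-01  -11-1  -111-  0--00(✓)  0--01(✓)  0--11(✓)  0-0-1(✓)  0-00-(✓)  0-1-1(✓)  0-10-(✓)  00--1(✓)  00-0-(✓)  01--1(✓)  01-0-(✓)  011--  1--10  1-11-  10-1-
size-2^3 implicants → 0---1  0--0-
Unchecked terms (primes): --001, --111, -0-11, -00-1, -0100, -1-01, -11-1, -111-, 0---1, 0--0-, 011--, 1--10, 1-11-, 10-1-, 101-0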